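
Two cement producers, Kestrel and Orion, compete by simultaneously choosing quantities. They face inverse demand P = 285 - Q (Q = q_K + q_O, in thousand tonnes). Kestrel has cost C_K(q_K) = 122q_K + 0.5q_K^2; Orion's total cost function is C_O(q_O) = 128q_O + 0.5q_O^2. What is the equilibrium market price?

205

Kestrel's profit: π_K = (285 - Q)q_K - (122q_K + (1/2)q_K²). Setting ∂π_K/∂q_K = 0: 163 - 3q_K - (q_O) = 0.
Orion's profit: π_O = (285 - Q)q_O - (128q_O + (1/2)q_O²). Setting ∂π_O/∂q_O = 0: 157 - 3q_O - (q_K) = 0.
Best responses: q_K = (163 - q_O)/3, q_O = (157 - q_K)/3.
Solving the pair: q_K = 83/2, q_O = 77/2.
Total output Q = 80, so price P = 285 - 80 = 205.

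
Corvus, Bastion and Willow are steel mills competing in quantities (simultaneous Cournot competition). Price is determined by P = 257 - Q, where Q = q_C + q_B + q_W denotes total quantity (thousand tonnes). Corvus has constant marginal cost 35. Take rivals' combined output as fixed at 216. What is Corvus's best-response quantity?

With rivals' combined output fixed at 216, Corvus's profit is π_C = (257 - 216 - q_C)q_C - (35q_C) = (41 - q_C)q_C - (35q_C).
∂π_C/∂q_C = 6 - 2q_C = 0, so q_C = 3.

3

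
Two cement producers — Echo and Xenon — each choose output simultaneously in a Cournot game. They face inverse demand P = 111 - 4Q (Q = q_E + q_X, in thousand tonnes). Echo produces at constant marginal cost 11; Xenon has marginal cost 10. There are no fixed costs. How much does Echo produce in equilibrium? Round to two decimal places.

Echo's profit: π_E = (111 - 4Q)q_E - (11q_E). Setting ∂π_E/∂q_E = 0: 100 - 8q_E - 4(q_X) = 0.
Xenon's first-order condition: 101 - 8q_X - 4(q_E) = 0.
So q_E = (100 - 4q_X)/8 and q_X = (101 - 4q_E)/8.
Solving the pair: q_E = 33/4, q_X = 17/2.

8.25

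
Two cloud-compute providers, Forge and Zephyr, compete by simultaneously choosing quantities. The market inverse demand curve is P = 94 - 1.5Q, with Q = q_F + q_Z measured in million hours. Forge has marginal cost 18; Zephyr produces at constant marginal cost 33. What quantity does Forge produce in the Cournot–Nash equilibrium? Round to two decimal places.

20.22

Forge's profit: π_F = (94 - 1.5Q)q_F - (18q_F). Setting ∂π_F/∂q_F = 0: 76 - 3q_F - (3/2)(q_Z) = 0.
Zephyr's first-order condition: 61 - 3q_Z - (3/2)(q_F) = 0.
Best responses: q_F = (76 - (3/2)q_Z)/3, q_Z = (61 - (3/2)q_F)/3.
Substituting one into the other gives q_F = 182/9 and q_Z = 92/9.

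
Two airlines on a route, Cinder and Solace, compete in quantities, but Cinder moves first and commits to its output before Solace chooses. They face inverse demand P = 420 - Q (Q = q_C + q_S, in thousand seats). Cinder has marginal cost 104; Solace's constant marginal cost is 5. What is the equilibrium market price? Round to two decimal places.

The follower Solace best-responds to any q_C: π_S = (420 - Q)q_S - 5q_S.
Follower FOC: 415 - q_C - 2q_S = 0, so q_S(q_C) = (415 - q_C)/2.
Cinder substitutes q_S(q_C) into its own profit: π_C = q_C(420 - q_C - (415 - q_C)/2) - 104q_C = (425/2 - (1/2)q_C)q_C - 104q_C.
Leader FOC: 217/2 - q_C = 0, so q_C = 217/2.
Then q_S = (415 - 217/2)/2 = 613/4.
Total output Q = 1047/4, so price P = 420 - 1047/4 = 633/4.

158.25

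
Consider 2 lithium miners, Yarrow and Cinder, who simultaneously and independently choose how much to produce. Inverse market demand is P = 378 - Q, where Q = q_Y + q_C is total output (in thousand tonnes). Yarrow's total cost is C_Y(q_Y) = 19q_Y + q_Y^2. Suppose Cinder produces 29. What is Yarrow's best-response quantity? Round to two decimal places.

82.50

With the rival's output fixed at 29, Yarrow's profit is π_Y = (378 - 29 - q_Y)q_Y - (19q_Y + q_Y²) = (349 - q_Y)q_Y - (19q_Y + q_Y²).
∂π_Y/∂q_Y = 330 - 4q_Y = 0, so q_Y = 165/2.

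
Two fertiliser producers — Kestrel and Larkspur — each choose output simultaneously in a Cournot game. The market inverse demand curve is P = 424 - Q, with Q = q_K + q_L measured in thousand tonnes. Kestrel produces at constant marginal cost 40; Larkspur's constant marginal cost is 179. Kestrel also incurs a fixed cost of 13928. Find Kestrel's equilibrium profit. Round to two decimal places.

Kestrel's profit: π_K = (424 - Q)q_K - (40q_K). Setting ∂π_K/∂q_K = 0: 384 - 2q_K - (q_L) = 0.
Larkspur's first-order condition: 245 - 2q_L - (q_K) = 0.
Rearranging gives the reaction functions q_K = (384 - q_L)/2 and q_L = (245 - q_K)/2.
Solving the pair: q_K = 523/3, q_L = 106/3.
Price P = 424 - 629/3 = 643/3.
Kestrel's profit: (643/3 - 40)·(523/3) - 13928 = 16464.1111.

16464.11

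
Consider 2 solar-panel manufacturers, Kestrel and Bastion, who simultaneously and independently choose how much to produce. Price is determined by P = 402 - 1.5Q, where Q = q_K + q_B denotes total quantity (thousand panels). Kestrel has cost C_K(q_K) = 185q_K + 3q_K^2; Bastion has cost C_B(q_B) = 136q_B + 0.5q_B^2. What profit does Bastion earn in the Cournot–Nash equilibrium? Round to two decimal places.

Kestrel's profit: π_K = (402 - 1.5Q)q_K - (185q_K + 3q_K²). Setting ∂π_K/∂q_K = 0: 217 - 9q_K - (3/2)(q_B) = 0.
Bastion's profit: π_B = (402 - 1.5Q)q_B - (136q_B + (1/2)q_B²). Setting ∂π_B/∂q_B = 0: 266 - 4q_B - (3/2)(q_K) = 0.
Rearranging gives the reaction functions q_K = (217 - (3/2)q_B)/9 and q_B = (266 - (3/2)q_K)/4.
Solving the pair: q_K = 1876/135, q_B = 61.2889.
Price P = 402 - (3/2)·75.1852 = 289.2222.
Bastion's profit: 289.2222·61.2889 - 136·61.2889 - (1/2)·61.2889² = 7512.6558.

7512.66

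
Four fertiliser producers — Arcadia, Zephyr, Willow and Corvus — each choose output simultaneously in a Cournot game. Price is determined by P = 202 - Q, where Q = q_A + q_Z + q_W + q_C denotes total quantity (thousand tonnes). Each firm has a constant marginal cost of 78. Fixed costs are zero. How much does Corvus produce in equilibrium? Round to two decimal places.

24.80

Each firm earns π_i = (202 - Q)q_i - 78q_i.
First-order condition (treating rivals' output as given): 124 - 2q_i - Σ_{j≠i} q_j = 0.
With identical firms every q_j equals q_i, so Σ_{j≠i} q_j = 3q_i and 124 = 5q_i, giving q_i = 124/5.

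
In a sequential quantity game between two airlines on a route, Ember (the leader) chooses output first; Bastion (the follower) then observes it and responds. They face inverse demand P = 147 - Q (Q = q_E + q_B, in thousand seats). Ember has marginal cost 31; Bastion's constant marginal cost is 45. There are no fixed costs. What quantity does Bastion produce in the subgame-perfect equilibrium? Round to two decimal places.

18.50

Solve by backward induction. Given q_E, the follower Bastion maximises π_B = (147 - q_E - q_B)q_B - 45q_B.
Follower FOC: 102 - q_E - 2q_B = 0, so q_B(q_E) = (102 - q_E)/2.
Ember substitutes q_B(q_E) into its own profit: π_E = q_E(147 - q_E - (102 - q_E)/2) - 31q_E = (96 - (1/2)q_E)q_E - 31q_E.
Leader FOC: 65 - q_E = 0, so q_E = 65.
Then q_B = (102 - 65)/2 = 37/2.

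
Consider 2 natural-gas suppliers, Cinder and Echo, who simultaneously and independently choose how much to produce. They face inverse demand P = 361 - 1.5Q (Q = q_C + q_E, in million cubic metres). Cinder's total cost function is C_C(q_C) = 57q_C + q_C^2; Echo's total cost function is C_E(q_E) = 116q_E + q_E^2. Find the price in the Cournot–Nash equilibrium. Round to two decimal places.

234.31

Cinder's profit: π_C = (361 - 1.5Q)q_C - (57q_C + q_C²). Setting ∂π_C/∂q_C = 0: 304 - 5q_C - (3/2)(q_E) = 0.
Echo's profit: π_E = (361 - 1.5Q)q_E - (116q_E + q_E²). Setting ∂π_E/∂q_E = 0: 245 - 5q_E - (3/2)(q_C) = 0.
So q_C = (304 - (3/2)q_E)/5 and q_E = (245 - (3/2)q_C)/5.
Solving the pair: q_C = 50.6593, q_E = 33.8022.
Total output Q = 1098/13, so price P = 361 - (3/2)·(1098/13) = 234.3077.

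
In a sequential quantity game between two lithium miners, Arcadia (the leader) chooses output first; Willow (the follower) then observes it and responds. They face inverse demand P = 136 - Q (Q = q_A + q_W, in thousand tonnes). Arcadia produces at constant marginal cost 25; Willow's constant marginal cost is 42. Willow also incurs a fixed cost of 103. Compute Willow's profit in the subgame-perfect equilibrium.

Solve by backward induction. Given q_A, the follower Willow maximises π_W = (136 - q_A - q_W)q_W - 42q_W.
Setting the follower's marginal profit to zero, 94 - q_A - 2q_W = 0, i.e. q_W = (94 - q_A)/2.
The leader anticipates this reaction. Substituting into P = 136 - Q gives P = 89 - (1/2)q_A, so π_A = (89 - (1/2)q_A)q_A - 25q_A.
The leader's first-order condition 64 - q_A = 0 yields q_A = 64.
Then q_W = (94 - 64)/2 = 15.
Price P = 136 - 79 = 57.
Willow's profit: (57 - 42)·15 - 103 = 122.

122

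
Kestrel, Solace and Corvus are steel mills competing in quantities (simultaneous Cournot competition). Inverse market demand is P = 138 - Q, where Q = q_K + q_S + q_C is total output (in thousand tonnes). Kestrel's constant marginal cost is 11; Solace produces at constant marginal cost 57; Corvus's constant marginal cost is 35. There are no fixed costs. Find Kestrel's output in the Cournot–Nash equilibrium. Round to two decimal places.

49.25

Kestrel's profit: π_K = (138 - Q)q_K - (11q_K). Setting ∂π_K/∂q_K = 0: 127 - 2q_K - (q_S + q_C) = 0.
Solace's profit: π_S = (138 - Q)q_S - (57q_S). Setting ∂π_S/∂q_S = 0: 81 - 2q_S - (q_K + q_C) = 0.
Corvus's profit: π_C = (138 - Q)q_C - (35q_C). Setting ∂π_C/∂q_C = 0: 103 - 2q_C - (q_K + q_S) = 0.
Adding the 3 first-order conditions: 311 − 4Q = 0, so Q = 311/4.
Back-substituting: q_K = (127 − 311/4) = 197/4, q_S = (81 − 311/4) = 13/4, q_C = (103 − 311/4) = 101/4.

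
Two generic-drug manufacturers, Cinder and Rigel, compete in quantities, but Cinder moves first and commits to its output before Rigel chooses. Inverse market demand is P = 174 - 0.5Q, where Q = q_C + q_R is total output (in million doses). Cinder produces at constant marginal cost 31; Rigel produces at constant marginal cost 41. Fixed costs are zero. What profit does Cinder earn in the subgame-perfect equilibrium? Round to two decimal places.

Solve by backward induction. Given q_C, the follower Rigel maximises π_R = (174 - (1/2)q_C - (1/2)q_R)q_R - 41q_R.
∂π_R/∂q_R = 133 - (1/2)q_C - q_R = 0 gives the reaction function q_R = (133 - (1/2)q_C).
The leader anticipates this reaction. Substituting into P = 174 - 0.5Q gives P = 215/2 - (1/4)q_C, so π_C = (215/2 - (1/4)q_C)q_C - 31q_C.
Leader FOC: 153/2 - (1/2)q_C = 0, so q_C = 153.
Then q_R = (133 - (1/2)·153) = 113/2.
Price P = 174 - (1/2)·(419/2) = 277/4.
Cinder's profit: (277/4 - 31)·153 = 5852.2500.

5852.25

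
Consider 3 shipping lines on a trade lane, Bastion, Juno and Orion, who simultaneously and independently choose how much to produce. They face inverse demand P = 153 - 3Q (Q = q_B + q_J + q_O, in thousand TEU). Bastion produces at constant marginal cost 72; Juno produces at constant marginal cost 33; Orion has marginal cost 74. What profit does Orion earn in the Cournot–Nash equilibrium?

Bastion's profit: π_B = (153 - 3Q)q_B - (72q_B). Setting ∂π_B/∂q_B = 0: 81 - 6q_B - 3(q_J + q_O) = 0.
Juno's first-order condition: 120 - 6q_J - 3(q_B + q_O) = 0.
Orion's first-order condition: 79 - 6q_O - 3(q_B + q_J) = 0.
Summing all 3 equations gives 280 − 12Q = 0, hence Q = 70/3.
Back-substituting: q_B = (81 − 70)/3 = 11/3, q_J = (120 − 70)/3 = 50/3, q_O = (79 − 70)/3 = 3.
Price P = 153 - 3·(70/3) = 83.
Orion's profit: (83 - 74)·3 = 27.

27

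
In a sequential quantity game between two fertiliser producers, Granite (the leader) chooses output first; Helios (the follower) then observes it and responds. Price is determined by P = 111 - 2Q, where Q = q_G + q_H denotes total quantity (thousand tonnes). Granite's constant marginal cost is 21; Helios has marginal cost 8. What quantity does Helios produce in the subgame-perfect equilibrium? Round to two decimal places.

16.13

The follower Helios best-responds to any q_G: π_H = (111 - 2Q)q_H - 8q_H.
∂π_H/∂q_H = 103 - 2q_G - 4q_H = 0 gives the reaction function q_H = (103 - 2q_G)/4.
The leader anticipates this reaction. Substituting into P = 111 - 2Q gives P = 119/2 - q_G, so π_G = (119/2 - q_G)q_G - 21q_G.
Leader FOC: 77/2 - 2q_G = 0, so q_G = 77/4.
Then q_H = (103 - 2·(77/4))/4 = 129/8.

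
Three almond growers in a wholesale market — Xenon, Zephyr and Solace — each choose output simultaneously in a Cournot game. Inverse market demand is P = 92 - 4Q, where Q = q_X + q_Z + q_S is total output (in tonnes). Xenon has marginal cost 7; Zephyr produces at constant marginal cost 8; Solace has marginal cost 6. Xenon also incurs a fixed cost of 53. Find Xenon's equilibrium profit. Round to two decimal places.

Xenon's profit: π_X = (92 - 4Q)q_X - (7q_X). Setting ∂π_X/∂q_X = 0: 85 - 8q_X - 4(q_Z + q_S) = 0.
Zephyr's first-order condition: 84 - 8q_Z - 4(q_X + q_S) = 0.
Solace's first-order condition: 86 - 8q_S - 4(q_X + q_Z) = 0.
Summing all 3 equations gives 255 − 16Q = 0, hence Q = 255/16.
Back-substituting: q_X = (85 − 255/4)/4 = 85/16, q_Z = (84 − 255/4)/4 = 81/16, q_S = (86 − 255/4)/4 = 89/16.
Price P = 92 - 4·(255/16) = 113/4.
Xenon's profit: (113/4 - 7)·(85/16) - 53 = 59.8906.

59.89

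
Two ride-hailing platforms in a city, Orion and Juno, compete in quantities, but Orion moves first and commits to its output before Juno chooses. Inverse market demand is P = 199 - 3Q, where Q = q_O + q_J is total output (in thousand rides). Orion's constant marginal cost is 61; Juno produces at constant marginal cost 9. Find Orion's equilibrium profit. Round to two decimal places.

Solve by backward induction. Given q_O, the follower Juno maximises π_J = (199 - 3q_O - 3q_J)q_J - 9q_J.
Setting the follower's marginal profit to zero, 190 - 3q_O - 6q_J = 0, i.e. q_J = (190 - 3q_O)/6.
The leader anticipates this reaction. Substituting into P = 199 - 3Q gives P = 104 - (3/2)q_O, so π_O = (104 - (3/2)q_O)q_O - 61q_O.
The leader's first-order condition 43 - 3q_O = 0 yields q_O = 43/3.
Then q_J = (190 - 3·(43/3))/6 = 49/2.
Price P = 199 - 3·(233/6) = 165/2.
Orion's profit: (165/2 - 61)·(43/3) = 1849/6.

308.17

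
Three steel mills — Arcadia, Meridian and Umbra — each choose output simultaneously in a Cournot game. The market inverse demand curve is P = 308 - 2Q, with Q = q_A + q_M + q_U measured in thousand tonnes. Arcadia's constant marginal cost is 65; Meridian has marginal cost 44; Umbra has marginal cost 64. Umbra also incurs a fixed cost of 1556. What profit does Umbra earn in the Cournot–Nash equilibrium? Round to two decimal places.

Arcadia's profit: π_A = (308 - 2Q)q_A - (65q_A). Setting ∂π_A/∂q_A = 0: 243 - 4q_A - 2(q_M + q_U) = 0.
Meridian's profit: π_M = (308 - 2Q)q_M - (44q_M). Setting ∂π_M/∂q_M = 0: 264 - 4q_M - 2(q_A + q_U) = 0.
Umbra's first-order condition: 244 - 4q_U - 2(q_A + q_M) = 0.
Adding the 3 conditions: 751 − 4Q − 4Q = 0, i.e. Q = 751/8.
Back-substituting: q_A = (243 − 751/4)/2 = 221/8, q_M = (264 − 751/4)/2 = 305/8, q_U = (244 − 751/4)/2 = 225/8.
Price P = 308 - 2·(751/8) = 481/4.
Umbra's profit: (481/4 - 64)·(225/8) - 1556 = 833/32.

26.03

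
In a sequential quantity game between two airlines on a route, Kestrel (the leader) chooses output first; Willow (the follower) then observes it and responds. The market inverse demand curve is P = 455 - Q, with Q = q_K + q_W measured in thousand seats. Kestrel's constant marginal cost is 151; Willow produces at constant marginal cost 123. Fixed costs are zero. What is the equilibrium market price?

The follower Willow best-responds to any q_K: π_W = (455 - Q)q_W - 123q_W.
Setting the follower's marginal profit to zero, 332 - q_K - 2q_W = 0, i.e. q_W = (332 - q_K)/2.
Kestrel substitutes q_W(q_K) into its own profit: π_K = q_K(455 - q_K - (332 - q_K)/2) - 151q_K = (289 - (1/2)q_K)q_K - 151q_K.
Maximising: ∂π_K/∂q_K = 138 - q_K = 0, giving q_K = 138.
Then q_W = (332 - 138)/2 = 97.
Total output Q = 235, so price P = 455 - 235 = 220.

220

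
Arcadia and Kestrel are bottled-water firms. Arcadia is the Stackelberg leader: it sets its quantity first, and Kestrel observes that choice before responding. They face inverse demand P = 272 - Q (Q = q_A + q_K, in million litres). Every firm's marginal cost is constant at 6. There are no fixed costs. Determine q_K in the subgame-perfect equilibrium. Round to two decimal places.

66.50

Solve by backward induction. Given q_A, the follower Kestrel maximises π_K = (272 - q_A - q_K)q_K - 6q_K.
Setting the follower's marginal profit to zero, 266 - q_A - 2q_K = 0, i.e. q_K = (266 - q_A)/2.
The leader anticipates this reaction. Substituting into P = 272 - Q gives P = 139 - (1/2)q_A, so π_A = (139 - (1/2)q_A)q_A - 6q_A.
Leader FOC: 133 - q_A = 0, so q_A = 133.
Then q_K = (266 - 133)/2 = 133/2.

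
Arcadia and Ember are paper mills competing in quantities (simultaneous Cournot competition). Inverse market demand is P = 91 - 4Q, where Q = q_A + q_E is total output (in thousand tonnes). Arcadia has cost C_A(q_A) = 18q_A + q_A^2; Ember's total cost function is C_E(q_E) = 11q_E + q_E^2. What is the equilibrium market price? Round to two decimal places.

47.29

Arcadia's profit: π_A = (91 - 4Q)q_A - (18q_A + q_A²). Setting ∂π_A/∂q_A = 0: 73 - 10q_A - 4(q_E) = 0.
Ember's first-order condition: 80 - 10q_E - 4(q_A) = 0.
Rearranging gives the reaction functions q_A = (73 - 4q_E)/10 and q_E = (80 - 4q_A)/10.
Solving the pair: q_A = 205/42, q_E = 127/21.
Total output Q = 153/14, so price P = 91 - 4·(153/14) = 331/7.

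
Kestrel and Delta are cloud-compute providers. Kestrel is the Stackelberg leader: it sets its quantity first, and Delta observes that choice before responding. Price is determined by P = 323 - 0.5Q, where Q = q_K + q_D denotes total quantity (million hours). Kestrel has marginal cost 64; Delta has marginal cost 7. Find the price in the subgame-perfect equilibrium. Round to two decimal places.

Solve by backward induction. Given q_K, the follower Delta maximises π_D = (323 - (1/2)q_K - (1/2)q_D)q_D - 7q_D.
∂π_D/∂q_D = 316 - (1/2)q_K - q_D = 0 gives the reaction function q_D = (316 - (1/2)q_K).
Kestrel substitutes q_D(q_K) into its own profit: π_K = q_K(323 - (1/2)q_K - (316 - (1/2)q_K)/2) - 64q_K = (165 - (1/4)q_K)q_K - 64q_K.
Maximising: ∂π_K/∂q_K = 101 - (1/2)q_K = 0, giving q_K = 202.
Then q_D = (316 - (1/2)·202) = 215.
Total output Q = 417, so price P = 323 - (1/2)·417 = 229/2.

114.50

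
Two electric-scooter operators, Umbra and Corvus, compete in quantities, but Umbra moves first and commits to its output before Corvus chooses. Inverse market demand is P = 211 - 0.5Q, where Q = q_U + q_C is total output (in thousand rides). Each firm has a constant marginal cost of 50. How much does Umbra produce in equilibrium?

Solve by backward induction. Given q_U, the follower Corvus maximises π_C = (211 - (1/2)q_U - (1/2)q_C)q_C - 50q_C.
Setting the follower's marginal profit to zero, 161 - (1/2)q_U - q_C = 0, i.e. q_C = (161 - (1/2)q_U).
Umbra substitutes q_C(q_U) into its own profit: π_U = q_U(211 - (1/2)q_U - (161 - (1/2)q_U)/2) - 50q_U = (261/2 - (1/4)q_U)q_U - 50q_U.
The leader's first-order condition 161/2 - (1/2)q_U = 0 yields q_U = 161.
Then q_C = (161 - (1/2)·161) = 161/2.

161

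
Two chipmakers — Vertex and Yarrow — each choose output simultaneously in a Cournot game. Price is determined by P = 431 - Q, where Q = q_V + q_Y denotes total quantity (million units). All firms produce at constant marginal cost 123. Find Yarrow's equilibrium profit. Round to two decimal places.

Each firm earns π_i = (431 - Q)q_i - 123q_i.
Setting ∂π_i/∂q_i = 0 with rivals' quantities fixed: 308 - 2q_i - q_j = 0.
By symmetry each firm produces the same amount; substituting q_j = q_i yields q_i = 308/3.
Price P = 431 - 616/3 = 677/3.
Yarrow's profit: (677/3 - 123)·(308/3) = 10540.4444.

10540.44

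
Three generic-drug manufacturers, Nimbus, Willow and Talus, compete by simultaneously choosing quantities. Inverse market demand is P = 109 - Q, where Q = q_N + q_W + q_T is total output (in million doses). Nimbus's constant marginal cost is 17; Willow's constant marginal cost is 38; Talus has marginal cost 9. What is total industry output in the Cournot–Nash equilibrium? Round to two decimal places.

Nimbus's profit: π_N = (109 - Q)q_N - (17q_N). Setting ∂π_N/∂q_N = 0: 92 - 2q_N - (q_W + q_T) = 0.
Willow's profit: π_W = (109 - Q)q_W - (38q_W). Setting ∂π_W/∂q_W = 0: 71 - 2q_W - (q_N + q_T) = 0.
Talus's first-order condition: 100 - 2q_T - (q_N + q_W) = 0.
Adding the 3 first-order conditions: 263 − 4Q = 0, so Q = 263/4.
Back-substituting: q_N = (92 − 263/4) = 105/4, q_W = (71 − 263/4) = 21/4, q_T = (100 − 263/4) = 137/4.
Total output Q = 105/4 + 21/4 + 137/4 = 263/4.

65.75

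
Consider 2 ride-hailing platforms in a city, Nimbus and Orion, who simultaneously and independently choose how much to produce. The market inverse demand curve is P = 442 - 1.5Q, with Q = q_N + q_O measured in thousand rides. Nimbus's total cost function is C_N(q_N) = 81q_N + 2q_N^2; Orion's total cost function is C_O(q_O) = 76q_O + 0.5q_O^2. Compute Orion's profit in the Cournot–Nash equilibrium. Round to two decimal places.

Nimbus's profit: π_N = (442 - 1.5Q)q_N - (81q_N + 2q_N²). Setting ∂π_N/∂q_N = 0: 361 - 7q_N - (3/2)(q_O) = 0.
Orion's first-order condition: 366 - 4q_O - (3/2)(q_N) = 0.
So q_N = (361 - (3/2)q_O)/7 and q_O = (366 - (3/2)q_N)/4.
Substituting one into the other gives q_N = 34.7573 and q_O = 78.4660.
Price P = 442 - (3/2)·113.2233 = 272.1650.
Orion's profit: 272.1650·78.4660 - 76·78.4660 - (1/2)·78.4660² = 12313.8324.

12313.83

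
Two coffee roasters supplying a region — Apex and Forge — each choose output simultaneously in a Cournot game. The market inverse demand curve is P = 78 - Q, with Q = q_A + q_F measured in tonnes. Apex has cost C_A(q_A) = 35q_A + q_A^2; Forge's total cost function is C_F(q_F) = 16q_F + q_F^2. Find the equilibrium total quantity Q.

Apex's profit: π_A = (78 - Q)q_A - (35q_A + q_A²). Setting ∂π_A/∂q_A = 0: 43 - 4q_A - (q_F) = 0.
Forge's first-order condition: 62 - 4q_F - (q_A) = 0.
Rearranging gives the reaction functions q_A = (43 - q_F)/4 and q_F = (62 - q_A)/4.
Substituting one into the other gives q_A = 22/3 and q_F = 41/3.
Total output Q = 22/3 + 41/3 = 21.

21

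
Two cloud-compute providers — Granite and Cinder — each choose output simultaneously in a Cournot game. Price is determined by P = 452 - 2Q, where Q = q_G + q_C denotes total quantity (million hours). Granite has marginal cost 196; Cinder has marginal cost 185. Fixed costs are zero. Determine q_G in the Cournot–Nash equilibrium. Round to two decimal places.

Granite's profit: π_G = (452 - 2Q)q_G - (196q_G). Setting ∂π_G/∂q_G = 0: 256 - 4q_G - 2(q_C) = 0.
Cinder's first-order condition: 267 - 4q_C - 2(q_G) = 0.
Best responses: q_G = (256 - 2q_C)/4, q_C = (267 - 2q_G)/4.
Substituting one into the other gives q_G = 245/6 and q_C = 139/3.

40.83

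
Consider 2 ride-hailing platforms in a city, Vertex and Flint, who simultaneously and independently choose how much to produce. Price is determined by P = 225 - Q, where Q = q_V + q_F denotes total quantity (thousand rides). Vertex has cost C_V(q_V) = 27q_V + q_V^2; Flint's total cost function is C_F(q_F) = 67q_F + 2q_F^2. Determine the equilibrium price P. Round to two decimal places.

161.35

Vertex's profit: π_V = (225 - Q)q_V - (27q_V + q_V²). Setting ∂π_V/∂q_V = 0: 198 - 4q_V - (q_F) = 0.
Flint's profit: π_F = (225 - Q)q_F - (67q_F + 2q_F²). Setting ∂π_F/∂q_F = 0: 158 - 6q_F - (q_V) = 0.
Rearranging gives the reaction functions q_V = (198 - q_F)/4 and q_F = (158 - q_V)/6.
Substituting one into the other gives q_V = 1030/23 and q_F = 434/23.
Total output Q = 1464/23, so price P = 225 - 1464/23 = 161.3478.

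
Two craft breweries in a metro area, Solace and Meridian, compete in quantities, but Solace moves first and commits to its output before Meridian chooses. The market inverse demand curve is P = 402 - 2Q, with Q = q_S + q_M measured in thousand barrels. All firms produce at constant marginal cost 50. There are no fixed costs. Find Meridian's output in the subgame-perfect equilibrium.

The follower Meridian best-responds to any q_S: π_M = (402 - 2Q)q_M - 50q_M.
Follower FOC: 352 - 2q_S - 4q_M = 0, so q_M(q_S) = (352 - 2q_S)/4.
The leader anticipates this reaction. Substituting into P = 402 - 2Q gives P = 226 - q_S, so π_S = (226 - q_S)q_S - 50q_S.
Maximising: ∂π_S/∂q_S = 176 - 2q_S = 0, giving q_S = 88.
Then q_M = (352 - 2·88)/4 = 44.

44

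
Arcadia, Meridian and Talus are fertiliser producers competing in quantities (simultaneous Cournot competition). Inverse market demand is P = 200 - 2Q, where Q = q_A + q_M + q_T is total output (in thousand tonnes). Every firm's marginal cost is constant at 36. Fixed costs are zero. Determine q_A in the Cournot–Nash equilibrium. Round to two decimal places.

A representative firm's profit is π_i = q_i(200 - 2Q) - 36q_i.
First-order condition (treating rivals' output as given): 164 - 4q_i - 2·Σ_{j≠i} q_j = 0.
With identical firms every q_j equals q_i, so Σ_{j≠i} q_j = 2q_i and 164 = 8q_i, giving q_i = 41/2.

20.50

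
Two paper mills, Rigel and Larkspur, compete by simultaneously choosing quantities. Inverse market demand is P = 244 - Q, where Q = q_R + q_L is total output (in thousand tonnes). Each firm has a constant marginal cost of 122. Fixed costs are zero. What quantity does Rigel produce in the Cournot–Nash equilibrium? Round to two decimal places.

Each firm earns π_i = (244 - Q)q_i - 122q_i.
First-order condition (treating rivals' output as given): 122 - 2q_i - q_j = 0.
By symmetry each firm produces the same amount; substituting q_j = q_i yields q_i = 122/3.

40.67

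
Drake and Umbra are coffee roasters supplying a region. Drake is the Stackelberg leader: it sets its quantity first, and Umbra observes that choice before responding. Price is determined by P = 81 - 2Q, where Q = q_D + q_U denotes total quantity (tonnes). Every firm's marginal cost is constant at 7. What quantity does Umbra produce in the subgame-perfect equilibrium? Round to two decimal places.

9.25

Solve by backward induction. Given q_D, the follower Umbra maximises π_U = (81 - 2q_D - 2q_U)q_U - 7q_U.
∂π_U/∂q_U = 74 - 2q_D - 4q_U = 0 gives the reaction function q_U = (74 - 2q_D)/4.
Drake substitutes q_U(q_D) into its own profit: π_D = q_D(81 - 2q_D - (74 - 2q_D)/2) - 7q_D = (44 - q_D)q_D - 7q_D.
The leader's first-order condition 37 - 2q_D = 0 yields q_D = 37/2.
Then q_U = (74 - 2·(37/2))/4 = 37/4.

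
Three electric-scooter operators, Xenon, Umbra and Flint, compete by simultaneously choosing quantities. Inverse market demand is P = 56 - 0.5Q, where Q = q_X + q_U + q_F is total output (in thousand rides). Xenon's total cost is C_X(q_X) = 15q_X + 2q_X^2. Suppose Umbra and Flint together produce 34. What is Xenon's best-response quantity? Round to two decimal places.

With rivals' combined output fixed at 34, Xenon's profit is π_X = (56 - (1/2)·34 - (1/2)q_X)q_X - (15q_X + 2q_X²) = (39 - (1/2)q_X)q_X - (15q_X + 2q_X²).
∂π_X/∂q_X = 24 - 5q_X = 0, so q_X = 24/5.

4.80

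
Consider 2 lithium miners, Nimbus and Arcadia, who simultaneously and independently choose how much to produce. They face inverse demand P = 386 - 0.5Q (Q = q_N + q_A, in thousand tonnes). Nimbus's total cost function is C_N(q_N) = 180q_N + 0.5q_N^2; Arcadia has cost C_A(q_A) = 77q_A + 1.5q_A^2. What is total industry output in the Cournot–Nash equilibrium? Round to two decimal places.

Nimbus's profit: π_N = (386 - 0.5Q)q_N - (180q_N + (1/2)q_N²). Setting ∂π_N/∂q_N = 0: 206 - 2q_N - (1/2)(q_A) = 0.
Arcadia's first-order condition: 309 - 4q_A - (1/2)(q_N) = 0.
Rearranging gives the reaction functions q_N = (206 - (1/2)q_A)/2 and q_A = (309 - (1/2)q_N)/4.
Solving the pair: q_N = 86.3871, q_A = 66.4516.
Total output Q = 86.3871 + 66.4516 = 152.8387.

152.84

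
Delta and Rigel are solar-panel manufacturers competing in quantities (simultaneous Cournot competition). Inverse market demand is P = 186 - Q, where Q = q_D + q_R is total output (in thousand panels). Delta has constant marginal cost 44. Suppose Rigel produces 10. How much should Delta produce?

66

With the rival's output fixed at 10, Delta's profit is π_D = (186 - 10 - q_D)q_D - (44q_D) = (176 - q_D)q_D - (44q_D).
∂π_D/∂q_D = 132 - 2q_D = 0, so q_D = 66.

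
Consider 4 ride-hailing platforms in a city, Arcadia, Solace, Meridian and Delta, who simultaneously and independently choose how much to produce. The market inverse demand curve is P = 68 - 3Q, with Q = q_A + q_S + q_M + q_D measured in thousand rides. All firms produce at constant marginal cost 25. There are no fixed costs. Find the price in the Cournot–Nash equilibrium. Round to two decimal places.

33.60

A representative firm's profit is π_i = q_i(68 - 3Q) - 25q_i.
First-order condition (treating rivals' output as given): 43 - 6q_i - 3·Σ_{j≠i} q_j = 0.
With identical firms every q_j equals q_i, so Σ_{j≠i} q_j = 3q_i and 43 = 15q_i, giving q_i = 43/15.
Total output Q = 172/15, so price P = 68 - 3·(172/15) = 168/5.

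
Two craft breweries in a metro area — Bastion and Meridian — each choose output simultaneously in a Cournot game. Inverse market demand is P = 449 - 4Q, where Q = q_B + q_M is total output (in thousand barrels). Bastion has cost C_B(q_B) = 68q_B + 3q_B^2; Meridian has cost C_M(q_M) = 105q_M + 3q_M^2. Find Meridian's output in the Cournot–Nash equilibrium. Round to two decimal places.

Bastion's profit: π_B = (449 - 4Q)q_B - (68q_B + 3q_B²). Setting ∂π_B/∂q_B = 0: 381 - 14q_B - 4(q_M) = 0.
Meridian's profit: π_M = (449 - 4Q)q_M - (105q_M + 3q_M²). Setting ∂π_M/∂q_M = 0: 344 - 14q_M - 4(q_B) = 0.
So q_B = (381 - 4q_M)/14 and q_M = (344 - 4q_B)/14.
Substituting one into the other gives q_B = 1979/90 and q_M = 823/45.

18.29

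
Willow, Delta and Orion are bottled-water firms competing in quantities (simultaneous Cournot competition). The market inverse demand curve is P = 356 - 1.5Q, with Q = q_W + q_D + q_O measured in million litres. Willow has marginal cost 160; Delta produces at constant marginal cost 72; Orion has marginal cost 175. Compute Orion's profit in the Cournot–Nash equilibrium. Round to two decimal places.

165.38

Willow's profit: π_W = (356 - 1.5Q)q_W - (160q_W). Setting ∂π_W/∂q_W = 0: 196 - 3q_W - (3/2)(q_D + q_O) = 0.
Delta's profit: π_D = (356 - 1.5Q)q_D - (72q_D). Setting ∂π_D/∂q_D = 0: 284 - 3q_D - (3/2)(q_W + q_O) = 0.
Orion's first-order condition: 181 - 3q_O - (3/2)(q_W + q_D) = 0.
Summing all 3 equations gives 661 − 6Q = 0, hence Q = 661/6.
Back-substituting: q_W = (196 − 661/4)/(3/2) = 41/2, q_D = (284 − 661/4)/(3/2) = 475/6, q_O = (181 − 661/4)/(3/2) = 21/2.
Price P = 356 - (3/2)·(661/6) = 763/4.
Orion's profit: (763/4 - 175)·(21/2) = 1323/8.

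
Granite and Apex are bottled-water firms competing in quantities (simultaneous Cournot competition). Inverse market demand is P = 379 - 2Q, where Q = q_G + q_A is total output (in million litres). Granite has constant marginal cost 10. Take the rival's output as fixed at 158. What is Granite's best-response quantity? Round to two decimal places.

13.25

With the rival's output fixed at 158, Granite's profit is π_G = (379 - 2·158 - 2q_G)q_G - (10q_G) = (63 - 2q_G)q_G - (10q_G).
∂π_G/∂q_G = 53 - 4q_G = 0, so q_G = 53/4.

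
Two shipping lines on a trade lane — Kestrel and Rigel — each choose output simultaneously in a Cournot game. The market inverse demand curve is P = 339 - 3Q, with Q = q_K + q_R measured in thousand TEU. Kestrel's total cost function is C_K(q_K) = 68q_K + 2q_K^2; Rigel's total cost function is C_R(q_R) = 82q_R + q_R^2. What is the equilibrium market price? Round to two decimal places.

205.73

Kestrel's profit: π_K = (339 - 3Q)q_K - (68q_K + 2q_K²). Setting ∂π_K/∂q_K = 0: 271 - 10q_K - 3(q_R) = 0.
Rigel's first-order condition: 257 - 8q_R - 3(q_K) = 0.
Best responses: q_K = (271 - 3q_R)/10, q_R = (257 - 3q_K)/8.
Solving the pair: q_K = 1397/71, q_R = 1757/71.
Total output Q = 44.4225, so price P = 339 - 3·44.4225 = 205.7324.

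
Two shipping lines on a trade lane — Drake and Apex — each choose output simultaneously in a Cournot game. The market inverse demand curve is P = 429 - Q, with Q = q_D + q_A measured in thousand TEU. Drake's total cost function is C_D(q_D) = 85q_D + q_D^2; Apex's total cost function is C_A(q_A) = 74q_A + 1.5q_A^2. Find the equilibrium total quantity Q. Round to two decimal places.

Drake's profit: π_D = (429 - Q)q_D - (85q_D + q_D²). Setting ∂π_D/∂q_D = 0: 344 - 4q_D - (q_A) = 0.
Apex's first-order condition: 355 - 5q_A - (q_D) = 0.
So q_D = (344 - q_A)/4 and q_A = (355 - q_D)/5.
Solving the pair: q_D = 1365/19, q_A = 1076/19.
Total output Q = 1365/19 + 1076/19 = 128.4737.

128.47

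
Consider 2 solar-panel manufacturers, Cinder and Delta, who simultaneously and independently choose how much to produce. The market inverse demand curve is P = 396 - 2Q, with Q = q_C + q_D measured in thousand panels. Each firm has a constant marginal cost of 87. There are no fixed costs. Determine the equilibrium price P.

A representative firm's profit is π_i = q_i(396 - 2Q) - 87q_i.
First-order condition (treating rivals' output as given): 309 - 4q_i - 2q_j = 0.
By symmetry each firm produces the same amount; substituting q_j = q_i yields q_i = 309/6 = 103/2.
Total output Q = 103, so price P = 396 - 2·103 = 190.

190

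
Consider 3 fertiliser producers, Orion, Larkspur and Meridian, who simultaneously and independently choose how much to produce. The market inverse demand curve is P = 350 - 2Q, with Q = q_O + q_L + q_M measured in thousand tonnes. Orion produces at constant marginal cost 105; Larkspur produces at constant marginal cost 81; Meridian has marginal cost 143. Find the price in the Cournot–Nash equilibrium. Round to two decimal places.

169.75

Orion's profit: π_O = (350 - 2Q)q_O - (105q_O). Setting ∂π_O/∂q_O = 0: 245 - 4q_O - 2(q_L + q_M) = 0.
Larkspur's first-order condition: 269 - 4q_L - 2(q_O + q_M) = 0.
Meridian's first-order condition: 207 - 4q_M - 2(q_O + q_L) = 0.
Summing all 3 equations gives 721 − 8Q = 0, hence Q = 721/8.
Back-substituting: q_O = (245 − 721/4)/2 = 259/8, q_L = (269 − 721/4)/2 = 355/8, q_M = (207 − 721/4)/2 = 107/8.
Total output Q = 721/8, so price P = 350 - 2·(721/8) = 679/4.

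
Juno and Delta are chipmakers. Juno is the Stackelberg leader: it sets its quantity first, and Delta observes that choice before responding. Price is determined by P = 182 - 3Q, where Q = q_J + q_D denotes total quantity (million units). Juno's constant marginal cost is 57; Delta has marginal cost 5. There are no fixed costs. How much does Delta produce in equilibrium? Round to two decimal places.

23.42

Solve by backward induction. Given q_J, the follower Delta maximises π_D = (182 - 3q_J - 3q_D)q_D - 5q_D.
Setting the follower's marginal profit to zero, 177 - 3q_J - 6q_D = 0, i.e. q_D = (177 - 3q_J)/6.
The leader anticipates this reaction. Substituting into P = 182 - 3Q gives P = 187/2 - (3/2)q_J, so π_J = (187/2 - (3/2)q_J)q_J - 57q_J.
Maximising: ∂π_J/∂q_J = 73/2 - 3q_J = 0, giving q_J = 73/6.
Then q_D = (177 - 3·(73/6))/6 = 281/12.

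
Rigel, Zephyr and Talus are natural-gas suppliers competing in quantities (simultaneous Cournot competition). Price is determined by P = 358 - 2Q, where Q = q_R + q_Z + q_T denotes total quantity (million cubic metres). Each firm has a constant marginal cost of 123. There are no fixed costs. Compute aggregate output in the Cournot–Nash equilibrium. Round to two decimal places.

A representative firm's profit is π_i = q_i(358 - 2Q) - 123q_i.
First-order condition (treating rivals' output as given): 235 - 4q_i - 2·Σ_{j≠i} q_j = 0.
With identical firms every q_j equals q_i, so Σ_{j≠i} q_j = 2q_i and 235 = 8q_i, giving q_i = 235/8.
Total output Q = 235/8 + 235/8 + 235/8 = 705/8.

88.13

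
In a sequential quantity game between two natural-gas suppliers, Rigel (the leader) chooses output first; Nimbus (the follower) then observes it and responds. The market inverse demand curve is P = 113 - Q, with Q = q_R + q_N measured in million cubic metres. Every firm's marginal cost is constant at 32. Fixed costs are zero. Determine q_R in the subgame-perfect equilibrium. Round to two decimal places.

The follower Nimbus best-responds to any q_R: π_N = (113 - Q)q_N - 32q_N.
Follower FOC: 81 - q_R - 2q_N = 0, so q_N(q_R) = (81 - q_R)/2.
Rigel substitutes q_N(q_R) into its own profit: π_R = q_R(113 - q_R - (81 - q_R)/2) - 32q_R = (145/2 - (1/2)q_R)q_R - 32q_R.
Leader FOC: 81/2 - q_R = 0, so q_R = 81/2.
Then q_N = (81 - 81/2)/2 = 81/4.

40.50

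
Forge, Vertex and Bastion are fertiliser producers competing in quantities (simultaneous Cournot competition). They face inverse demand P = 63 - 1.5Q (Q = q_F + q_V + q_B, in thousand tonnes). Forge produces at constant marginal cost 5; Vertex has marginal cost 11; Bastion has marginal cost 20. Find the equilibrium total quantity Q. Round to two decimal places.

Forge's profit: π_F = (63 - 1.5Q)q_F - (5q_F). Setting ∂π_F/∂q_F = 0: 58 - 3q_F - (3/2)(q_V + q_B) = 0.
Vertex's profit: π_V = (63 - 1.5Q)q_V - (11q_V). Setting ∂π_V/∂q_V = 0: 52 - 3q_V - (3/2)(q_F + q_B) = 0.
Bastion's first-order condition: 43 - 3q_B - (3/2)(q_F + q_V) = 0.
Adding the 3 first-order conditions: 153 − 6Q = 0, so Q = 51/2.
Back-substituting: q_F = (58 − 153/4)/(3/2) = 79/6, q_V = (52 − 153/4)/(3/2) = 55/6, q_B = (43 − 153/4)/(3/2) = 19/6.
Total output Q = 79/6 + 55/6 + 19/6 = 51/2.

25.50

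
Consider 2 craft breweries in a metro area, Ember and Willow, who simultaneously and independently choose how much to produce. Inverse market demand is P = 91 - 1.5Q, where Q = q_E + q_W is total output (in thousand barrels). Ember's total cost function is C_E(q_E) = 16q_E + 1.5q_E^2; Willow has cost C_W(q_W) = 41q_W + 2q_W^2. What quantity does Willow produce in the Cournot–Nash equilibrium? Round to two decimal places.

Ember's profit: π_E = (91 - 1.5Q)q_E - (16q_E + (3/2)q_E²). Setting ∂π_E/∂q_E = 0: 75 - 6q_E - (3/2)(q_W) = 0.
Willow's profit: π_W = (91 - 1.5Q)q_W - (41q_W + 2q_W²). Setting ∂π_W/∂q_W = 0: 50 - 7q_W - (3/2)(q_E) = 0.
Rearranging gives the reaction functions q_E = (75 - (3/2)q_W)/6 and q_W = (50 - (3/2)q_E)/7.
Solving the pair: q_E = 600/53, q_W = 250/53.

4.72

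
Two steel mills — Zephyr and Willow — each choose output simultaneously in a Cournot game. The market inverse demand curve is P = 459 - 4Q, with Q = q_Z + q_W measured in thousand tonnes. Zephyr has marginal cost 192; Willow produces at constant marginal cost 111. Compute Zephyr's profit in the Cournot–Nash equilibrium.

961

Zephyr's profit: π_Z = (459 - 4Q)q_Z - (192q_Z). Setting ∂π_Z/∂q_Z = 0: 267 - 8q_Z - 4(q_W) = 0.
Willow's profit: π_W = (459 - 4Q)q_W - (111q_W). Setting ∂π_W/∂q_W = 0: 348 - 8q_W - 4(q_Z) = 0.
Best responses: q_Z = (267 - 4q_W)/8, q_W = (348 - 4q_Z)/8.
Solving the pair: q_Z = 31/2, q_W = 143/4.
Price P = 459 - 4·(205/4) = 254.
Zephyr's profit: (254 - 192)·(31/2) = 961.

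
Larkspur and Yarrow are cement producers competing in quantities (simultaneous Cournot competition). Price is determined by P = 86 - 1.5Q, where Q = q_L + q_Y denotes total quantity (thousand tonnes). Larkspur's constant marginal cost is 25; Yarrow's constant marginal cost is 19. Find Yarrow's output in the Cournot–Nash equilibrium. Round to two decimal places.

16.22

Larkspur's profit: π_L = (86 - 1.5Q)q_L - (25q_L). Setting ∂π_L/∂q_L = 0: 61 - 3q_L - (3/2)(q_Y) = 0.
Yarrow's first-order condition: 67 - 3q_Y - (3/2)(q_L) = 0.
So q_L = (61 - (3/2)q_Y)/3 and q_Y = (67 - (3/2)q_L)/3.
Substituting one into the other gives q_L = 110/9 and q_Y = 146/9.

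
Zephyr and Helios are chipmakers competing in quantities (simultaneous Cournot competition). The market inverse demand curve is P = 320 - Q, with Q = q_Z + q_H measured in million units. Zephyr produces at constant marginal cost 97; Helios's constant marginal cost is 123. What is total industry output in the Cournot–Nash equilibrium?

Zephyr's profit: π_Z = (320 - Q)q_Z - (97q_Z). Setting ∂π_Z/∂q_Z = 0: 223 - 2q_Z - (q_H) = 0.
Helios's profit: π_H = (320 - Q)q_H - (123q_H). Setting ∂π_H/∂q_H = 0: 197 - 2q_H - (q_Z) = 0.
So q_Z = (223 - q_H)/2 and q_H = (197 - q_Z)/2.
Substituting one into the other gives q_Z = 83 and q_H = 57.
Total output Q = 83 + 57 = 140.

140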